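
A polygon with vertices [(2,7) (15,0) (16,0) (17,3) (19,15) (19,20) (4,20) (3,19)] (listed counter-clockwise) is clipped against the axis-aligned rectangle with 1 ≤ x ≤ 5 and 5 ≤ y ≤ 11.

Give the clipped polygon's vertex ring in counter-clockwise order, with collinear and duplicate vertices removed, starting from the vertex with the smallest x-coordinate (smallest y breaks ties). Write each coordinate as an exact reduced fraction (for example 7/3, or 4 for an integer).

Clipped polygon: [(2,7) (5,70/13) (5,11) (7/3,11)]

1. After x ≥ 1: [(2,7) (15,0) (16,0) (17,3) (19,15) (19,20) (4,20) (3,19)]
2. After x ≤ 5: [(2,7) (5,70/13) (5,20) (4,20) (3,19)]
3. After y ≥ 5: [(2,7) (5,70/13) (5,20) (4,20) (3,19)]
4. After y ≤ 11: [(7/3,11) (2,7) (5,70/13) (5,11)]
5. Canonical ring: [(2,7) (5,70/13) (5,11) (7/3,11)]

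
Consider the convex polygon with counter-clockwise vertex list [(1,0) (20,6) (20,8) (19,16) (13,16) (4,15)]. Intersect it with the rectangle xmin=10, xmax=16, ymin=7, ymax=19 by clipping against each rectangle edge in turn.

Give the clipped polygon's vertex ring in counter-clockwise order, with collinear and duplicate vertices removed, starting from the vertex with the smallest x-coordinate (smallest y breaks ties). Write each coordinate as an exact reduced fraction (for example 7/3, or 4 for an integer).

Clipped polygon: [(10,7) (16,7) (16,16) (13,16) (10,47/3)]

1. After x ≥ 10: [(10,54/19) (20,6) (20,8) (19,16) (13,16) (10,47/3)]
2. After x ≤ 16: [(10,54/19) (16,90/19) (16,16) (13,16) (10,47/3)]
3. After y ≥ 7: [(10,7) (16,7) (16,16) (13,16) (10,47/3)]
4. After y ≤ 19: [(10,7) (16,7) (16,16) (13,16) (10,47/3)]
5. Canonical ring: [(10,7) (16,7) (16,16) (13,16) (10,47/3)]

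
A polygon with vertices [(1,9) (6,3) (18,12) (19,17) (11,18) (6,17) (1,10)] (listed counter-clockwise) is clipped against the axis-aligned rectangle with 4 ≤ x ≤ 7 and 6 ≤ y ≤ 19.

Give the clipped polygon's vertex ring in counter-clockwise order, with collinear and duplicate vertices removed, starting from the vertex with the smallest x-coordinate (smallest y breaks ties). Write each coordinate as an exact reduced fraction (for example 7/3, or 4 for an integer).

1. After x ≥ 4: [(4,27/5) (6,3) (18,12) (19,17) (11,18) (6,17) (4,71/5)]
2. After x ≤ 7: [(4,27/5) (6,3) (7,15/4) (7,86/5) (6,17) (4,71/5)]
3. After y ≥ 6: [(4,6) (7,6) (7,86/5) (6,17) (4,71/5)]
4. After y ≤ 19: [(4,6) (7,6) (7,86/5) (6,17) (4,71/5)]
5. Canonical ring: [(4,6) (7,6) (7,86/5) (6,17) (4,71/5)]

Clipped polygon: [(4,6) (7,6) (7,86/5) (6,17) (4,71/5)]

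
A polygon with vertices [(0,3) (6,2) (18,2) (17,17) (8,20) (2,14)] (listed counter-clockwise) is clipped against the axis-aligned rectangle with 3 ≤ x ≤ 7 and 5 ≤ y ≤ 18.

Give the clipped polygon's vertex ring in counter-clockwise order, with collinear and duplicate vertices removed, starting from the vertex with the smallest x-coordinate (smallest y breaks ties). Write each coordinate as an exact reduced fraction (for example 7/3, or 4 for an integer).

1. After x ≥ 3: [(3,5/2) (6,2) (18,2) (17,17) (8,20) (3,15)]
2. After x ≤ 7: [(3,5/2) (6,2) (7,2) (7,19) (3,15)]
3. After y ≥ 5: [(3,5) (7,5) (7,19) (3,15)]
4. After y ≤ 18: [(3,5) (7,5) (7,18) (6,18) (3,15)]
5. Canonical ring: [(3,5) (7,5) (7,18) (6,18) (3,15)]

Clipped polygon: [(3,5) (7,5) (7,18) (6,18) (3,15)]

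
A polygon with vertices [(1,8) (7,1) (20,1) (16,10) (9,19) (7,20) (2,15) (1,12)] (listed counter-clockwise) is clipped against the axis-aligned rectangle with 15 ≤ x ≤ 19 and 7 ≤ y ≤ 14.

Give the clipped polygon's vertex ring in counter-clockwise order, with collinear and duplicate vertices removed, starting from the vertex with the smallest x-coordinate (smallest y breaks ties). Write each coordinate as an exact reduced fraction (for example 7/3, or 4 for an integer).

1. After x ≥ 15: [(15,1) (20,1) (16,10) (15,79/7)]
2. After x ≤ 19: [(15,1) (19,1) (19,13/4) (16,10) (15,79/7)]
3. After y ≥ 7: [(15,7) (52/3,7) (16,10) (15,79/7)]
4. After y ≤ 14: [(15,7) (52/3,7) (16,10) (15,79/7)]
5. Canonical ring: [(15,7) (52/3,7) (16,10) (15,79/7)]

Clipped polygon: [(15,7) (52/3,7) (16,10) (15,79/7)]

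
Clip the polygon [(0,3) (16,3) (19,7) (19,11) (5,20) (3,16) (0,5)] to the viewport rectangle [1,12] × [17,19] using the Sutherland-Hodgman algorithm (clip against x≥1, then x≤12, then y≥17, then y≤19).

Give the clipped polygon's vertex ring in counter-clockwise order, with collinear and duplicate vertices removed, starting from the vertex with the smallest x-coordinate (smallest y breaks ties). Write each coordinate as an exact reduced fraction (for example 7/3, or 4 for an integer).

1. After x ≥ 1: [(1,3) (16,3) (19,7) (19,11) (5,20) (3,16) (1,26/3)]
2. After x ≤ 12: [(1,3) (12,3) (12,31/2) (5,20) (3,16) (1,26/3)]
3. After y ≥ 17: [(29/3,17) (5,20) (7/2,17)]
4. After y ≤ 19: [(29/3,17) (59/9,19) (9/2,19) (7/2,17)]
5. Canonical ring: [(7/2,17) (29/3,17) (59/9,19) (9/2,19)]

Clipped polygon: [(7/2,17) (29/3,17) (59/9,19) (9/2,19)]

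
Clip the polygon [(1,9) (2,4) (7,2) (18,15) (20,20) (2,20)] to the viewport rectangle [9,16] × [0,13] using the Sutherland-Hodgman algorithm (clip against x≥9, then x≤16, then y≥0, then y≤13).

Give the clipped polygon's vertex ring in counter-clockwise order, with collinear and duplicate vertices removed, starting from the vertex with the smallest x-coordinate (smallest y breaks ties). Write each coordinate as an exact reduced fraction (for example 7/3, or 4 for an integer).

1. After x ≥ 9: [(9,48/11) (18,15) (20,20) (9,20)]
2. After x ≤ 16: [(9,48/11) (16,139/11) (16,20) (9,20)]
3. After y ≥ 0: [(9,48/11) (16,139/11) (16,20) (9,20)]
4. After y ≤ 13: [(9,13) (9,48/11) (16,139/11) (16,13)]
5. Canonical ring: [(9,48/11) (16,139/11) (16,13) (9,13)]

Clipped polygon: [(9,48/11) (16,139/11) (16,13) (9,13)]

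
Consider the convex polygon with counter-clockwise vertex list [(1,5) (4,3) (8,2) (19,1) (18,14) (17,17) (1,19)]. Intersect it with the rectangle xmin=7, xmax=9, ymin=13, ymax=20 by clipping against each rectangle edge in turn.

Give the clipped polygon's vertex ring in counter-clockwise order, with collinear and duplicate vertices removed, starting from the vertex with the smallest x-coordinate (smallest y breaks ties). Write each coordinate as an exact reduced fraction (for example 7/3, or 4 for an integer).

Clipped polygon: [(7,13) (9,13) (9,18) (7,73/4)]

1. After x ≥ 7: [(7,9/4) (8,2) (19,1) (18,14) (17,17) (7,73/4)]
2. After x ≤ 9: [(7,9/4) (8,2) (9,21/11) (9,18) (7,73/4)]
3. After y ≥ 13: [(7,13) (9,13) (9,18) (7,73/4)]
4. After y ≤ 20: [(7,13) (9,13) (9,18) (7,73/4)]
5. Canonical ring: [(7,13) (9,13) (9,18) (7,73/4)]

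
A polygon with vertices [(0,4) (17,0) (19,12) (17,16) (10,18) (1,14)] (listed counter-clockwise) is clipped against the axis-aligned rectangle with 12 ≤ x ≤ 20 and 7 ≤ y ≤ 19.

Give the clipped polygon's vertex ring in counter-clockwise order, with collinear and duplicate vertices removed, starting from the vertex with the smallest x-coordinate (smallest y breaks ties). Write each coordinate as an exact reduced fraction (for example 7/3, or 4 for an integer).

Clipped polygon: [(12,7) (109/6,7) (19,12) (17,16) (12,122/7)]

1. After x ≥ 12: [(12,20/17) (17,0) (19,12) (17,16) (12,122/7)]
2. After x ≤ 20: [(12,20/17) (17,0) (19,12) (17,16) (12,122/7)]
3. After y ≥ 7: [(12,7) (109/6,7) (19,12) (17,16) (12,122/7)]
4. After y ≤ 19: [(12,7) (109/6,7) (19,12) (17,16) (12,122/7)]
5. Canonical ring: [(12,7) (109/6,7) (19,12) (17,16) (12,122/7)]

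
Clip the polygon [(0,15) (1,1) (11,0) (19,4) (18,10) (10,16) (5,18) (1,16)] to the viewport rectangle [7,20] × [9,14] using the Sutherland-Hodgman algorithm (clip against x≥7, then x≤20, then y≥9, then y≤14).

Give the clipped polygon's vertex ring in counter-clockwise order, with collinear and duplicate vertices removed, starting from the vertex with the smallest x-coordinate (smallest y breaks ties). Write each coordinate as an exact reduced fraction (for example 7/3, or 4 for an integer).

Clipped polygon: [(7,9) (109/6,9) (18,10) (38/3,14) (7,14)]

1. After x ≥ 7: [(7,2/5) (11,0) (19,4) (18,10) (10,16) (7,86/5)]
2. After x ≤ 20: [(7,2/5) (11,0) (19,4) (18,10) (10,16) (7,86/5)]
3. After y ≥ 9: [(7,9) (109/6,9) (18,10) (10,16) (7,86/5)]
4. After y ≤ 14: [(7,14) (7,9) (109/6,9) (18,10) (38/3,14)]
5. Canonical ring: [(7,9) (109/6,9) (18,10) (38/3,14) (7,14)]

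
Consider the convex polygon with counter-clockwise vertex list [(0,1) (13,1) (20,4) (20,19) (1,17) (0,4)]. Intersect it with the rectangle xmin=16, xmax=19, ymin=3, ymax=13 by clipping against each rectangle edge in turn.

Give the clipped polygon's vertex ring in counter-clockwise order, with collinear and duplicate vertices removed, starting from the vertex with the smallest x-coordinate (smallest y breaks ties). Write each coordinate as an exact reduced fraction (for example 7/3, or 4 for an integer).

1. After x ≥ 16: [(16,16/7) (20,4) (20,19) (16,353/19)]
2. After x ≤ 19: [(16,16/7) (19,25/7) (19,359/19) (16,353/19)]
3. After y ≥ 3: [(16,3) (53/3,3) (19,25/7) (19,359/19) (16,353/19)]
4. After y ≤ 13: [(16,13) (16,3) (53/3,3) (19,25/7) (19,13)]
5. Canonical ring: [(16,3) (53/3,3) (19,25/7) (19,13) (16,13)]

Clipped polygon: [(16,3) (53/3,3) (19,25/7) (19,13) (16,13)]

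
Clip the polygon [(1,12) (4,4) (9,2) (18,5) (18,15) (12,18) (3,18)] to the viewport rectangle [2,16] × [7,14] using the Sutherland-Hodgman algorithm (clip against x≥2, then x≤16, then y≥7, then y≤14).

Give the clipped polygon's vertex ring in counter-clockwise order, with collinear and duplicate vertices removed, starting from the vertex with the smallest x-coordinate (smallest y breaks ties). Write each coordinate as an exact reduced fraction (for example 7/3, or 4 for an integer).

1. After x ≥ 2: [(2,15) (2,28/3) (4,4) (9,2) (18,5) (18,15) (12,18) (3,18)]
2. After x ≤ 16: [(2,15) (2,28/3) (4,4) (9,2) (16,13/3) (16,16) (12,18) (3,18)]
3. After y ≥ 7: [(2,15) (2,28/3) (23/8,7) (16,7) (16,16) (12,18) (3,18)]
4. After y ≤ 14: [(2,14) (2,28/3) (23/8,7) (16,7) (16,14)]
5. Canonical ring: [(2,28/3) (23/8,7) (16,7) (16,14) (2,14)]

Clipped polygon: [(2,28/3) (23/8,7) (16,7) (16,14) (2,14)]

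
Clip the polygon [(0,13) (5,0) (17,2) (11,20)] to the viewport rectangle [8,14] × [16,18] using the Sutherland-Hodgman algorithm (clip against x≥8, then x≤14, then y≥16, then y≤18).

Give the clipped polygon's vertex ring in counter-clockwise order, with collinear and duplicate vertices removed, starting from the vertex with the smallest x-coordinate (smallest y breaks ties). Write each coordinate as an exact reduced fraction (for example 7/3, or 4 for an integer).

Clipped polygon: [(8,16) (37/3,16) (35/3,18) (8,18)]

1. After x ≥ 8: [(8,199/11) (8,1/2) (17,2) (11,20)]
2. After x ≤ 14: [(8,199/11) (8,1/2) (14,3/2) (14,11) (11,20)]
3. After y ≥ 16: [(8,199/11) (8,16) (37/3,16) (11,20)]
4. After y ≤ 18: [(8,18) (8,16) (37/3,16) (35/3,18)]
5. Canonical ring: [(8,16) (37/3,16) (35/3,18) (8,18)]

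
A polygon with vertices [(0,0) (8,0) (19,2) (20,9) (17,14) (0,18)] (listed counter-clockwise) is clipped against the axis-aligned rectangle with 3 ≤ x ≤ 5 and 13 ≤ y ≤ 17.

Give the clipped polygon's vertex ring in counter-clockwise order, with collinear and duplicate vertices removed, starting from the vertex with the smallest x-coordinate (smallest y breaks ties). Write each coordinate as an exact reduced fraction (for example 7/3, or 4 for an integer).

Clipped polygon: [(3,13) (5,13) (5,286/17) (17/4,17) (3,17)]

1. After x ≥ 3: [(3,0) (8,0) (19,2) (20,9) (17,14) (3,294/17)]
2. After x ≤ 5: [(3,0) (5,0) (5,286/17) (3,294/17)]
3. After y ≥ 13: [(3,13) (5,13) (5,286/17) (3,294/17)]
4. After y ≤ 17: [(3,17) (3,13) (5,13) (5,286/17) (17/4,17)]
5. Canonical ring: [(3,13) (5,13) (5,286/17) (17/4,17) (3,17)]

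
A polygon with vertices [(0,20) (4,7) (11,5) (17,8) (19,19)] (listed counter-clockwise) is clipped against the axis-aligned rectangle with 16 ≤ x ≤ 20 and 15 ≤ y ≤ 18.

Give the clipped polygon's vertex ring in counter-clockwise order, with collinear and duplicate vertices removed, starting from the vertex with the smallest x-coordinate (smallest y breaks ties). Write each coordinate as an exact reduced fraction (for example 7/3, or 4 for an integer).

1. After x ≥ 16: [(16,364/19) (16,15/2) (17,8) (19,19)]
2. After x ≤ 20: [(16,364/19) (16,15/2) (17,8) (19,19)]
3. After y ≥ 15: [(16,364/19) (16,15) (201/11,15) (19,19)]
4. After y ≤ 18: [(16,18) (16,15) (201/11,15) (207/11,18)]
5. Canonical ring: [(16,15) (201/11,15) (207/11,18) (16,18)]

Clipped polygon: [(16,15) (201/11,15) (207/11,18) (16,18)]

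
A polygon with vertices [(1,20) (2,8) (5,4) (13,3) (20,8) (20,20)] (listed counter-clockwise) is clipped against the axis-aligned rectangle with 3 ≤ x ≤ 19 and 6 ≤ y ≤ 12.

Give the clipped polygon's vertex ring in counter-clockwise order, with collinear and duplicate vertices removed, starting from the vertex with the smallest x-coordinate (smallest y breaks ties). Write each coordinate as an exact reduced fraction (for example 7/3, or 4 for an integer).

1. After x ≥ 3: [(3,20) (3,20/3) (5,4) (13,3) (20,8) (20,20)]
2. After x ≤ 19: [(19,20) (3,20) (3,20/3) (5,4) (13,3) (19,51/7)]
3. After y ≥ 6: [(19,20) (3,20) (3,20/3) (7/2,6) (86/5,6) (19,51/7)]
4. After y ≤ 12: [(19,12) (3,12) (3,20/3) (7/2,6) (86/5,6) (19,51/7)]
5. Canonical ring: [(3,20/3) (7/2,6) (86/5,6) (19,51/7) (19,12) (3,12)]

Clipped polygon: [(3,20/3) (7/2,6) (86/5,6) (19,51/7) (19,12) (3,12)]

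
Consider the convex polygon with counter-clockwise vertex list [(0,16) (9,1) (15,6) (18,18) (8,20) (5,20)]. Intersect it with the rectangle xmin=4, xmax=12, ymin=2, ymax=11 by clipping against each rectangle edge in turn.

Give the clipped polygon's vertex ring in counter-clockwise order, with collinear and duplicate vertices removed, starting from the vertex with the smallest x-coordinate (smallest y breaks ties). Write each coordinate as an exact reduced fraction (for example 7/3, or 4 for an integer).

1. After x ≥ 4: [(4,96/5) (4,28/3) (9,1) (15,6) (18,18) (8,20) (5,20)]
2. After x ≤ 12: [(4,96/5) (4,28/3) (9,1) (12,7/2) (12,96/5) (8,20) (5,20)]
3. After y ≥ 2: [(4,96/5) (4,28/3) (42/5,2) (51/5,2) (12,7/2) (12,96/5) (8,20) (5,20)]
4. After y ≤ 11: [(4,11) (4,28/3) (42/5,2) (51/5,2) (12,7/2) (12,11)]
5. Canonical ring: [(4,28/3) (42/5,2) (51/5,2) (12,7/2) (12,11) (4,11)]

Clipped polygon: [(4,28/3) (42/5,2) (51/5,2) (12,7/2) (12,11) (4,11)]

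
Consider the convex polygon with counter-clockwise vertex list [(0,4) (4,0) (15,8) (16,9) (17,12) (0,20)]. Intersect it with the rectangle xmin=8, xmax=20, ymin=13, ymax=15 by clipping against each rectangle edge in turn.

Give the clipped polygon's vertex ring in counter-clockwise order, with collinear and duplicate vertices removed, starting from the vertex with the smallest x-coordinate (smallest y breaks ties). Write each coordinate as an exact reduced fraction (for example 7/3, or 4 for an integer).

1. After x ≥ 8: [(8,32/11) (15,8) (16,9) (17,12) (8,276/17)]
2. After x ≤ 20: [(8,32/11) (15,8) (16,9) (17,12) (8,276/17)]
3. After y ≥ 13: [(8,13) (119/8,13) (8,276/17)]
4. After y ≤ 15: [(8,15) (8,13) (119/8,13) (85/8,15)]
5. Canonical ring: [(8,13) (119/8,13) (85/8,15) (8,15)]

Clipped polygon: [(8,13) (119/8,13) (85/8,15) (8,15)]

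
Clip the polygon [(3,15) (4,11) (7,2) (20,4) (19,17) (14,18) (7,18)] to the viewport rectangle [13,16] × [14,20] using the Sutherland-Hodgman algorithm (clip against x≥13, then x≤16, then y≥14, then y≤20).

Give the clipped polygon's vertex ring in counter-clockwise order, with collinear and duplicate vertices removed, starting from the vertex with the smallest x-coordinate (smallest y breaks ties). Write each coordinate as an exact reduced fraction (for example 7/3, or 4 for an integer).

Clipped polygon: [(13,14) (16,14) (16,88/5) (14,18) (13,18)]

1. After x ≥ 13: [(13,38/13) (20,4) (19,17) (14,18) (13,18)]
2. After x ≤ 16: [(13,38/13) (16,44/13) (16,88/5) (14,18) (13,18)]
3. After y ≥ 14: [(13,14) (16,14) (16,88/5) (14,18) (13,18)]
4. After y ≤ 20: [(13,14) (16,14) (16,88/5) (14,18) (13,18)]
5. Canonical ring: [(13,14) (16,14) (16,88/5) (14,18) (13,18)]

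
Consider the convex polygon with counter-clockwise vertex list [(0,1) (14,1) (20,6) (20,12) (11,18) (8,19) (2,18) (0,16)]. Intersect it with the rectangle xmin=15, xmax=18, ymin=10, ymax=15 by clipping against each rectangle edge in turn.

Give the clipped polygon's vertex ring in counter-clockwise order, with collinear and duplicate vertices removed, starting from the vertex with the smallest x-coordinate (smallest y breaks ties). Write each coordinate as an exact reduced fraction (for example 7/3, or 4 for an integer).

1. After x ≥ 15: [(15,11/6) (20,6) (20,12) (15,46/3)]
2. After x ≤ 18: [(15,11/6) (18,13/3) (18,40/3) (15,46/3)]
3. After y ≥ 10: [(15,10) (18,10) (18,40/3) (15,46/3)]
4. After y ≤ 15: [(15,15) (15,10) (18,10) (18,40/3) (31/2,15)]
5. Canonical ring: [(15,10) (18,10) (18,40/3) (31/2,15) (15,15)]

Clipped polygon: [(15,10) (18,10) (18,40/3) (31/2,15) (15,15)]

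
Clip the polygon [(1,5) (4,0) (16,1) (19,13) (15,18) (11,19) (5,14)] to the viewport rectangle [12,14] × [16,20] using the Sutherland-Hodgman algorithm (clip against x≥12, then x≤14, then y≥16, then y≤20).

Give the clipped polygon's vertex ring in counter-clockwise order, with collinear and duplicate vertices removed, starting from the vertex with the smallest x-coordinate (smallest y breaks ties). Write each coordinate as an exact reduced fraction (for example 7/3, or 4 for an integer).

1. After x ≥ 12: [(12,2/3) (16,1) (19,13) (15,18) (12,75/4)]
2. After x ≤ 14: [(12,2/3) (14,5/6) (14,73/4) (12,75/4)]
3. After y ≥ 16: [(12,16) (14,16) (14,73/4) (12,75/4)]
4. After y ≤ 20: [(12,16) (14,16) (14,73/4) (12,75/4)]
5. Canonical ring: [(12,16) (14,16) (14,73/4) (12,75/4)]

Clipped polygon: [(12,16) (14,16) (14,73/4) (12,75/4)]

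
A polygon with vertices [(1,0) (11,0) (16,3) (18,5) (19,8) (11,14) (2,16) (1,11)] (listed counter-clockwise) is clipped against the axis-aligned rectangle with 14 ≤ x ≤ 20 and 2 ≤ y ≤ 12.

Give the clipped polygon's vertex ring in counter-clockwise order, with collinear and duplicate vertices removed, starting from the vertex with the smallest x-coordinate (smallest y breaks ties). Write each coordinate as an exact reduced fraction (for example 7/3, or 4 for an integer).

1. After x ≥ 14: [(14,9/5) (16,3) (18,5) (19,8) (14,47/4)]
2. After x ≤ 20: [(14,9/5) (16,3) (18,5) (19,8) (14,47/4)]
3. After y ≥ 2: [(14,2) (43/3,2) (16,3) (18,5) (19,8) (14,47/4)]
4. After y ≤ 12: [(14,2) (43/3,2) (16,3) (18,5) (19,8) (14,47/4)]
5. Canonical ring: [(14,2) (43/3,2) (16,3) (18,5) (19,8) (14,47/4)]

Clipped polygon: [(14,2) (43/3,2) (16,3) (18,5) (19,8) (14,47/4)]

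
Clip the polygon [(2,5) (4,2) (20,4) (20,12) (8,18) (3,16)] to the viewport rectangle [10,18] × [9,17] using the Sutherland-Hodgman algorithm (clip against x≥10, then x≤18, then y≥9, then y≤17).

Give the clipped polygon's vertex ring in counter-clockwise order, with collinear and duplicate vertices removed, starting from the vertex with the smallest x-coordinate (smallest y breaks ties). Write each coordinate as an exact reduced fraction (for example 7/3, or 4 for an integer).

Clipped polygon: [(10,9) (18,9) (18,13) (10,17)]

1. After x ≥ 10: [(10,11/4) (20,4) (20,12) (10,17)]
2. After x ≤ 18: [(10,11/4) (18,15/4) (18,13) (10,17)]
3. After y ≥ 9: [(10,9) (18,9) (18,13) (10,17)]
4. After y ≤ 17: [(10,9) (18,9) (18,13) (10,17)]
5. Canonical ring: [(10,9) (18,9) (18,13) (10,17)]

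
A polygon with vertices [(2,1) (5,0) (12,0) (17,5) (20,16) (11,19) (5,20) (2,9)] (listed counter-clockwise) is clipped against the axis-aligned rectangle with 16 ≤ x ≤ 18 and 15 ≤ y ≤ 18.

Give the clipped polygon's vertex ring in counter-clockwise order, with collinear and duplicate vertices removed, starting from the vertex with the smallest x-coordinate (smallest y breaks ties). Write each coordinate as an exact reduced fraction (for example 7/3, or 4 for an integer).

Clipped polygon: [(16,15) (18,15) (18,50/3) (16,52/3)]

1. After x ≥ 16: [(16,4) (17,5) (20,16) (16,52/3)]
2. After x ≤ 18: [(16,4) (17,5) (18,26/3) (18,50/3) (16,52/3)]
3. After y ≥ 15: [(16,15) (18,15) (18,50/3) (16,52/3)]
4. After y ≤ 18: [(16,15) (18,15) (18,50/3) (16,52/3)]
5. Canonical ring: [(16,15) (18,15) (18,50/3) (16,52/3)]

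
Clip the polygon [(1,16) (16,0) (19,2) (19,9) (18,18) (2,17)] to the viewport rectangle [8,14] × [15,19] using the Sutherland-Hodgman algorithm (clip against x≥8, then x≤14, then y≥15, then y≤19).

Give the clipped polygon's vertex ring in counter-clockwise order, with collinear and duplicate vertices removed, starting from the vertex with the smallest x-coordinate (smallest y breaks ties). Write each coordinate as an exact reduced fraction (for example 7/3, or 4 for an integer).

Clipped polygon: [(8,15) (14,15) (14,71/4) (8,139/8)]

1. After x ≥ 8: [(8,128/15) (16,0) (19,2) (19,9) (18,18) (8,139/8)]
2. After x ≤ 14: [(8,128/15) (14,32/15) (14,71/4) (8,139/8)]
3. After y ≥ 15: [(8,15) (14,15) (14,71/4) (8,139/8)]
4. After y ≤ 19: [(8,15) (14,15) (14,71/4) (8,139/8)]
5. Canonical ring: [(8,15) (14,15) (14,71/4) (8,139/8)]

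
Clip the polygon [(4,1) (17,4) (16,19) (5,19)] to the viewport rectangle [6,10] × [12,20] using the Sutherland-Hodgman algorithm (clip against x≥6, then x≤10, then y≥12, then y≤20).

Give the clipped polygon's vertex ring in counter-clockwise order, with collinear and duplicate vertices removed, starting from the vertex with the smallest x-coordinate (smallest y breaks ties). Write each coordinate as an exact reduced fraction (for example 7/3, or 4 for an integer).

1. After x ≥ 6: [(6,19/13) (17,4) (16,19) (6,19)]
2. After x ≤ 10: [(6,19/13) (10,31/13) (10,19) (6,19)]
3. After y ≥ 12: [(6,12) (10,12) (10,19) (6,19)]
4. After y ≤ 20: [(6,12) (10,12) (10,19) (6,19)]
5. Canonical ring: [(6,12) (10,12) (10,19) (6,19)]

Clipped polygon: [(6,12) (10,12) (10,19) (6,19)]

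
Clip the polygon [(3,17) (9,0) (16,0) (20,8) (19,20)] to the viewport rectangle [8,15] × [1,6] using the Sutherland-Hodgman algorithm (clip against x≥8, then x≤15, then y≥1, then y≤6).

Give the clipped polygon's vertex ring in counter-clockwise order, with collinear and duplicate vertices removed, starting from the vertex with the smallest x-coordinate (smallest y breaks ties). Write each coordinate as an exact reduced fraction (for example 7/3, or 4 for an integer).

1. After x ≥ 8: [(8,287/16) (8,17/6) (9,0) (16,0) (20,8) (19,20)]
2. After x ≤ 15: [(15,77/4) (8,287/16) (8,17/6) (9,0) (15,0)]
3. After y ≥ 1: [(15,1) (15,77/4) (8,287/16) (8,17/6) (147/17,1)]
4. After y ≤ 6: [(15,1) (15,6) (8,6) (8,17/6) (147/17,1)]
5. Canonical ring: [(8,17/6) (147/17,1) (15,1) (15,6) (8,6)]

Clipped polygon: [(8,17/6) (147/17,1) (15,1) (15,6) (8,6)]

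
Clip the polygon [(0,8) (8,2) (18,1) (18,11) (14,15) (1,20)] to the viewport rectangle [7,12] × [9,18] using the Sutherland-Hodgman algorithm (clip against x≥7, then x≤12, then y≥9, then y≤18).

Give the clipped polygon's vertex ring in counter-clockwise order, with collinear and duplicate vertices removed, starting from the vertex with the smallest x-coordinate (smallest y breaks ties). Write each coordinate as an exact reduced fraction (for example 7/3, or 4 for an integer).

Clipped polygon: [(7,9) (12,9) (12,205/13) (7,230/13)]

1. After x ≥ 7: [(7,11/4) (8,2) (18,1) (18,11) (14,15) (7,230/13)]
2. After x ≤ 12: [(7,11/4) (8,2) (12,8/5) (12,205/13) (7,230/13)]
3. After y ≥ 9: [(7,9) (12,9) (12,205/13) (7,230/13)]
4. After y ≤ 18: [(7,9) (12,9) (12,205/13) (7,230/13)]
5. Canonical ring: [(7,9) (12,9) (12,205/13) (7,230/13)]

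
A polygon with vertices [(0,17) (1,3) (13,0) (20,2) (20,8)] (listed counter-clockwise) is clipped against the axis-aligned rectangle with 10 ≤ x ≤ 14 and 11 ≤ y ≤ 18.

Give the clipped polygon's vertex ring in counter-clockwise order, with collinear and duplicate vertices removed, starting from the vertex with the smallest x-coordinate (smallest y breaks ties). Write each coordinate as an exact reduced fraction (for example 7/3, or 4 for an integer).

Clipped polygon: [(10,11) (40/3,11) (10,25/2)]

1. After x ≥ 10: [(10,25/2) (10,3/4) (13,0) (20,2) (20,8)]
2. After x ≤ 14: [(14,107/10) (10,25/2) (10,3/4) (13,0) (14,2/7)]
3. After y ≥ 11: [(40/3,11) (10,25/2) (10,11)]
4. After y ≤ 18: [(40/3,11) (10,25/2) (10,11)]
5. Canonical ring: [(10,11) (40/3,11) (10,25/2)]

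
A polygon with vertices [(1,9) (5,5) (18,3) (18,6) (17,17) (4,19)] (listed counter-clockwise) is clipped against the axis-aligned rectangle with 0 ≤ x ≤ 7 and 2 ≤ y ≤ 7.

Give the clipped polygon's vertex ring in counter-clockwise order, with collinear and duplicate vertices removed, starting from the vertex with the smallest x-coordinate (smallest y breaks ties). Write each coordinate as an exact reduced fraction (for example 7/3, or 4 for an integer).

1. After x ≥ 0: [(1,9) (5,5) (18,3) (18,6) (17,17) (4,19)]
2. After x ≤ 7: [(1,9) (5,5) (7,61/13) (7,241/13) (4,19)]
3. After y ≥ 2: [(1,9) (5,5) (7,61/13) (7,241/13) (4,19)]
4. After y ≤ 7: [(3,7) (5,5) (7,61/13) (7,7)]
5. Canonical ring: [(3,7) (5,5) (7,61/13) (7,7)]

Clipped polygon: [(3,7) (5,5) (7,61/13) (7,7)]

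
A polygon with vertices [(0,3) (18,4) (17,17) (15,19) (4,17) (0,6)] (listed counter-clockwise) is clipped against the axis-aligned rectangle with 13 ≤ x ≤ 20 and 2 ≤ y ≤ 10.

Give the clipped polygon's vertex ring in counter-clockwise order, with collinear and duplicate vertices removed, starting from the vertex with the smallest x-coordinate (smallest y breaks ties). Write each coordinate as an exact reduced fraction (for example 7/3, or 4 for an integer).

1. After x ≥ 13: [(13,67/18) (18,4) (17,17) (15,19) (13,205/11)]
2. After x ≤ 20: [(13,67/18) (18,4) (17,17) (15,19) (13,205/11)]
3. After y ≥ 2: [(13,67/18) (18,4) (17,17) (15,19) (13,205/11)]
4. After y ≤ 10: [(13,10) (13,67/18) (18,4) (228/13,10)]
5. Canonical ring: [(13,67/18) (18,4) (228/13,10) (13,10)]

Clipped polygon: [(13,67/18) (18,4) (228/13,10) (13,10)]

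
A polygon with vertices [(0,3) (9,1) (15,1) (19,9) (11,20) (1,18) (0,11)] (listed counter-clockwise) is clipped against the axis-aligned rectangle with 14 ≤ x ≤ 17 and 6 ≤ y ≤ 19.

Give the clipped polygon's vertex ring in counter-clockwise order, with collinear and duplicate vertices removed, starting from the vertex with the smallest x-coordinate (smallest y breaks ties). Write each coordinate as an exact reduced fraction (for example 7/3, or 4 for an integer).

1. After x ≥ 14: [(14,1) (15,1) (19,9) (14,127/8)]
2. After x ≤ 17: [(14,1) (15,1) (17,5) (17,47/4) (14,127/8)]
3. After y ≥ 6: [(14,6) (17,6) (17,47/4) (14,127/8)]
4. After y ≤ 19: [(14,6) (17,6) (17,47/4) (14,127/8)]
5. Canonical ring: [(14,6) (17,6) (17,47/4) (14,127/8)]

Clipped polygon: [(14,6) (17,6) (17,47/4) (14,127/8)]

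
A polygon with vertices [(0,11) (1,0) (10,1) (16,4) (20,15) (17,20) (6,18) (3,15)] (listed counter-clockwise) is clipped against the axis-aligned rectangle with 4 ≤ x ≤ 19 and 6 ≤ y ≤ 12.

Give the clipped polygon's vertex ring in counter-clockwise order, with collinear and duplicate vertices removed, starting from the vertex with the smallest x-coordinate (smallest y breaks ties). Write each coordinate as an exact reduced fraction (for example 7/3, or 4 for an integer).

1. After x ≥ 4: [(4,1/3) (10,1) (16,4) (20,15) (17,20) (6,18) (4,16)]
2. After x ≤ 19: [(4,1/3) (10,1) (16,4) (19,49/4) (19,50/3) (17,20) (6,18) (4,16)]
3. After y ≥ 6: [(4,6) (184/11,6) (19,49/4) (19,50/3) (17,20) (6,18) (4,16)]
4. After y ≤ 12: [(4,12) (4,6) (184/11,6) (208/11,12)]
5. Canonical ring: [(4,6) (184/11,6) (208/11,12) (4,12)]

Clipped polygon: [(4,6) (184/11,6) (208/11,12) (4,12)]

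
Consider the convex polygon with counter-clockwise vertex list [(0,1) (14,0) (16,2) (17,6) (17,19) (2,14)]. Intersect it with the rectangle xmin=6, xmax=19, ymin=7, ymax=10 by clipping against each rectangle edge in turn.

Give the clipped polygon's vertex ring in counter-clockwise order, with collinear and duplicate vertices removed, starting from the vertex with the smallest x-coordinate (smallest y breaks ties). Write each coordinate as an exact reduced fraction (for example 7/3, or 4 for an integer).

1. After x ≥ 6: [(6,4/7) (14,0) (16,2) (17,6) (17,19) (6,46/3)]
2. After x ≤ 19: [(6,4/7) (14,0) (16,2) (17,6) (17,19) (6,46/3)]
3. After y ≥ 7: [(6,7) (17,7) (17,19) (6,46/3)]
4. After y ≤ 10: [(6,10) (6,7) (17,7) (17,10)]
5. Canonical ring: [(6,7) (17,7) (17,10) (6,10)]

Clipped polygon: [(6,7) (17,7) (17,10) (6,10)]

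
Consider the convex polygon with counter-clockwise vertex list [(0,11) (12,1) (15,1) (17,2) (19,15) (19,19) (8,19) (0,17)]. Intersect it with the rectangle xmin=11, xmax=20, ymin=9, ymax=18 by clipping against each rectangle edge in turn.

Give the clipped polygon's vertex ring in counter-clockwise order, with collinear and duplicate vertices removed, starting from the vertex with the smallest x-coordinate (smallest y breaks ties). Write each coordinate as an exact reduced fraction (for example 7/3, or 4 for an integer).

1. After x ≥ 11: [(11,11/6) (12,1) (15,1) (17,2) (19,15) (19,19) (11,19)]
2. After x ≤ 20: [(11,11/6) (12,1) (15,1) (17,2) (19,15) (19,19) (11,19)]
3. After y ≥ 9: [(11,9) (235/13,9) (19,15) (19,19) (11,19)]
4. After y ≤ 18: [(11,18) (11,9) (235/13,9) (19,15) (19,18)]
5. Canonical ring: [(11,9) (235/13,9) (19,15) (19,18) (11,18)]

Clipped polygon: [(11,9) (235/13,9) (19,15) (19,18) (11,18)]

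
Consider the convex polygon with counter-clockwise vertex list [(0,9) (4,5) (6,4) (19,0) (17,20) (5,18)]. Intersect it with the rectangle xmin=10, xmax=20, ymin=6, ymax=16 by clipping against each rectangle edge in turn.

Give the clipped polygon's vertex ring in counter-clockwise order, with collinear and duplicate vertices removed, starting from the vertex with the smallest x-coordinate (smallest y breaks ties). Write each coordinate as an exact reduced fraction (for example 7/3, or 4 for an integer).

Clipped polygon: [(10,6) (92/5,6) (87/5,16) (10,16)]

1. After x ≥ 10: [(10,36/13) (19,0) (17,20) (10,113/6)]
2. After x ≤ 20: [(10,36/13) (19,0) (17,20) (10,113/6)]
3. After y ≥ 6: [(10,6) (92/5,6) (17,20) (10,113/6)]
4. After y ≤ 16: [(10,16) (10,6) (92/5,6) (87/5,16)]
5. Canonical ring: [(10,6) (92/5,6) (87/5,16) (10,16)]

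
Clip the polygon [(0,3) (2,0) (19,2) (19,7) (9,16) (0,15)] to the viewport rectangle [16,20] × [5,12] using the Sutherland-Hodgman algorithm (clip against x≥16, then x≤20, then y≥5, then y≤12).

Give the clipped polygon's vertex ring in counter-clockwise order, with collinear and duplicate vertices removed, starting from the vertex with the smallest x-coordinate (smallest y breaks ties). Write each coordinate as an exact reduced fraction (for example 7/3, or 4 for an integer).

1. After x ≥ 16: [(16,28/17) (19,2) (19,7) (16,97/10)]
2. After x ≤ 20: [(16,28/17) (19,2) (19,7) (16,97/10)]
3. After y ≥ 5: [(16,5) (19,5) (19,7) (16,97/10)]
4. After y ≤ 12: [(16,5) (19,5) (19,7) (16,97/10)]
5. Canonical ring: [(16,5) (19,5) (19,7) (16,97/10)]

Clipped polygon: [(16,5) (19,5) (19,7) (16,97/10)]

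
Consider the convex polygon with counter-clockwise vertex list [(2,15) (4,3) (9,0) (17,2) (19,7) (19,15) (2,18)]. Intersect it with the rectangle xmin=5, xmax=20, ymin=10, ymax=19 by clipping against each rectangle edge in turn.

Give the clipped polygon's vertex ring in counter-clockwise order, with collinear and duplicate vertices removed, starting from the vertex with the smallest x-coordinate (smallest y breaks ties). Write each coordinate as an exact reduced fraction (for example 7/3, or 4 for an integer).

Clipped polygon: [(5,10) (19,10) (19,15) (5,297/17)]

1. After x ≥ 5: [(5,12/5) (9,0) (17,2) (19,7) (19,15) (5,297/17)]
2. After x ≤ 20: [(5,12/5) (9,0) (17,2) (19,7) (19,15) (5,297/17)]
3. After y ≥ 10: [(5,10) (19,10) (19,15) (5,297/17)]
4. After y ≤ 19: [(5,10) (19,10) (19,15) (5,297/17)]
5. Canonical ring: [(5,10) (19,10) (19,15) (5,297/17)]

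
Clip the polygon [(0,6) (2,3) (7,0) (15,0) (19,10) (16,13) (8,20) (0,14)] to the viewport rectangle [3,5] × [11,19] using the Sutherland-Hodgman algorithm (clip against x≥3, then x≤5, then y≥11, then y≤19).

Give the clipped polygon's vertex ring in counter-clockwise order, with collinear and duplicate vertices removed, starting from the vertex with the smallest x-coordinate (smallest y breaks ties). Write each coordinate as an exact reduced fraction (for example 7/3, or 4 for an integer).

1. After x ≥ 3: [(3,12/5) (7,0) (15,0) (19,10) (16,13) (8,20) (3,65/4)]
2. After x ≤ 5: [(3,12/5) (5,6/5) (5,71/4) (3,65/4)]
3. After y ≥ 11: [(3,11) (5,11) (5,71/4) (3,65/4)]
4. After y ≤ 19: [(3,11) (5,11) (5,71/4) (3,65/4)]
5. Canonical ring: [(3,11) (5,11) (5,71/4) (3,65/4)]

Clipped polygon: [(3,11) (5,11) (5,71/4) (3,65/4)]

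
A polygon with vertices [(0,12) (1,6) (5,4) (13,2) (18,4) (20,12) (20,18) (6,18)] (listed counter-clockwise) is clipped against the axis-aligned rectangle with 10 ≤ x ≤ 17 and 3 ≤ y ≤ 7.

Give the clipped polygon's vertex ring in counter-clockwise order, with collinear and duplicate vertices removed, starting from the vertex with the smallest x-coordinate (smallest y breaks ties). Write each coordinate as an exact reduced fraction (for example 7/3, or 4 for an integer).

1. After x ≥ 10: [(10,11/4) (13,2) (18,4) (20,12) (20,18) (10,18)]
2. After x ≤ 17: [(10,11/4) (13,2) (17,18/5) (17,18) (10,18)]
3. After y ≥ 3: [(10,3) (31/2,3) (17,18/5) (17,18) (10,18)]
4. After y ≤ 7: [(10,7) (10,3) (31/2,3) (17,18/5) (17,7)]
5. Canonical ring: [(10,3) (31/2,3) (17,18/5) (17,7) (10,7)]

Clipped polygon: [(10,3) (31/2,3) (17,18/5) (17,7) (10,7)]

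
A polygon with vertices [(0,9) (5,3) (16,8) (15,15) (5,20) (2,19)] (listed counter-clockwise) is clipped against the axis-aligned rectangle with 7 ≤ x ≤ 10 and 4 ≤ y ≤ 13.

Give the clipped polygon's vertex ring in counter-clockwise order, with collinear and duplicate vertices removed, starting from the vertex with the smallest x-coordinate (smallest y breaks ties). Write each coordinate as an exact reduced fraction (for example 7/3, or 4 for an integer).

Clipped polygon: [(7,4) (36/5,4) (10,58/11) (10,13) (7,13)]

1. After x ≥ 7: [(7,43/11) (16,8) (15,15) (7,19)]
2. After x ≤ 10: [(7,43/11) (10,58/11) (10,35/2) (7,19)]
3. After y ≥ 4: [(7,4) (36/5,4) (10,58/11) (10,35/2) (7,19)]
4. After y ≤ 13: [(7,13) (7,4) (36/5,4) (10,58/11) (10,13)]
5. Canonical ring: [(7,4) (36/5,4) (10,58/11) (10,13) (7,13)]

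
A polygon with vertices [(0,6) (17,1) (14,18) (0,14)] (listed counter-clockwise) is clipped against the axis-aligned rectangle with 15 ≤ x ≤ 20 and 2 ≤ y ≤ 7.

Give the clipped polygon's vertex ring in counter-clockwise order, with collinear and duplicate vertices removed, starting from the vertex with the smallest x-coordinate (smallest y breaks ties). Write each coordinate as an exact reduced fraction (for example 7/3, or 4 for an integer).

1. After x ≥ 15: [(15,27/17) (17,1) (15,37/3)]
2. After x ≤ 20: [(15,27/17) (17,1) (15,37/3)]
3. After y ≥ 2: [(15,2) (286/17,2) (15,37/3)]
4. After y ≤ 7: [(15,7) (15,2) (286/17,2) (271/17,7)]
5. Canonical ring: [(15,2) (286/17,2) (271/17,7) (15,7)]

Clipped polygon: [(15,2) (286/17,2) (271/17,7) (15,7)]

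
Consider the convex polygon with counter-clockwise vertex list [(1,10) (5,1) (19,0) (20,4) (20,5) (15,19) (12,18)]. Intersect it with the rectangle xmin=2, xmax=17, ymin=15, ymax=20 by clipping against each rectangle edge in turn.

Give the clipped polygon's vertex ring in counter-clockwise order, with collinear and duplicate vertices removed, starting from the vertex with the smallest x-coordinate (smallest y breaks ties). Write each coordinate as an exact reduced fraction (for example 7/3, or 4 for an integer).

1. After x ≥ 2: [(2,118/11) (2,31/4) (5,1) (19,0) (20,4) (20,5) (15,19) (12,18)]
2. After x ≤ 17: [(2,118/11) (2,31/4) (5,1) (17,1/7) (17,67/5) (15,19) (12,18)]
3. After y ≥ 15: [(63/8,15) (115/7,15) (15,19) (12,18)]
4. After y ≤ 20: [(63/8,15) (115/7,15) (15,19) (12,18)]
5. Canonical ring: [(63/8,15) (115/7,15) (15,19) (12,18)]

Clipped polygon: [(63/8,15) (115/7,15) (15,19) (12,18)]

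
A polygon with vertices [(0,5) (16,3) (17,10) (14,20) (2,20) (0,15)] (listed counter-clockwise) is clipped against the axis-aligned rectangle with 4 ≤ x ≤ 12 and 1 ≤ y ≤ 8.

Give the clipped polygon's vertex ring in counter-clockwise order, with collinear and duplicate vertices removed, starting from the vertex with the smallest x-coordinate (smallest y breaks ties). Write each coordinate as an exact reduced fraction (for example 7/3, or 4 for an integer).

Clipped polygon: [(4,9/2) (12,7/2) (12,8) (4,8)]

1. After x ≥ 4: [(4,9/2) (16,3) (17,10) (14,20) (4,20)]
2. After x ≤ 12: [(4,9/2) (12,7/2) (12,20) (4,20)]
3. After y ≥ 1: [(4,9/2) (12,7/2) (12,20) (4,20)]
4. After y ≤ 8: [(4,8) (4,9/2) (12,7/2) (12,8)]
5. Canonical ring: [(4,9/2) (12,7/2) (12,8) (4,8)]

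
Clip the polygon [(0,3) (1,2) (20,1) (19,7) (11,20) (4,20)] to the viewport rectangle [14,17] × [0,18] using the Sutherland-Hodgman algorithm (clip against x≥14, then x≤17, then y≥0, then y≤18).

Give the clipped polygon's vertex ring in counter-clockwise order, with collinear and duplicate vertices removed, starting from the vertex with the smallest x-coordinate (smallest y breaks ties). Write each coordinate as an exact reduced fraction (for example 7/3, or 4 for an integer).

1. After x ≥ 14: [(14,25/19) (20,1) (19,7) (14,121/8)]
2. After x ≤ 17: [(14,25/19) (17,22/19) (17,41/4) (14,121/8)]
3. After y ≥ 0: [(14,25/19) (17,22/19) (17,41/4) (14,121/8)]
4. After y ≤ 18: [(14,25/19) (17,22/19) (17,41/4) (14,121/8)]
5. Canonical ring: [(14,25/19) (17,22/19) (17,41/4) (14,121/8)]

Clipped polygon: [(14,25/19) (17,22/19) (17,41/4) (14,121/8)]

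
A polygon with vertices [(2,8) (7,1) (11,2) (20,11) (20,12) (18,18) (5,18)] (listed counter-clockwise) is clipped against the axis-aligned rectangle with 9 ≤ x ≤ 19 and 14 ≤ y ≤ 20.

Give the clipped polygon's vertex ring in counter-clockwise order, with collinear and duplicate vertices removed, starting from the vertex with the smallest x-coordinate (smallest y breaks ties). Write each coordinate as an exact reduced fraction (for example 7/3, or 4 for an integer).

Clipped polygon: [(9,14) (19,14) (19,15) (18,18) (9,18)]

1. After x ≥ 9: [(9,3/2) (11,2) (20,11) (20,12) (18,18) (9,18)]
2. After x ≤ 19: [(9,3/2) (11,2) (19,10) (19,15) (18,18) (9,18)]
3. After y ≥ 14: [(9,14) (19,14) (19,15) (18,18) (9,18)]
4. After y ≤ 20: [(9,14) (19,14) (19,15) (18,18) (9,18)]
5. Canonical ring: [(9,14) (19,14) (19,15) (18,18) (9,18)]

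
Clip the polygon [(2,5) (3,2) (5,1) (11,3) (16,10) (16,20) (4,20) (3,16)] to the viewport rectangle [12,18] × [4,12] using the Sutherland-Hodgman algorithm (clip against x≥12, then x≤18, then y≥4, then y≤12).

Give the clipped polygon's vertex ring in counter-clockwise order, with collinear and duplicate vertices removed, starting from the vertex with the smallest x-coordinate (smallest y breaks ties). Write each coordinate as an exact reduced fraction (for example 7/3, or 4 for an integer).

1. After x ≥ 12: [(12,22/5) (16,10) (16,20) (12,20)]
2. After x ≤ 18: [(12,22/5) (16,10) (16,20) (12,20)]
3. After y ≥ 4: [(12,22/5) (16,10) (16,20) (12,20)]
4. After y ≤ 12: [(12,12) (12,22/5) (16,10) (16,12)]
5. Canonical ring: [(12,22/5) (16,10) (16,12) (12,12)]

Clipped polygon: [(12,22/5) (16,10) (16,12) (12,12)]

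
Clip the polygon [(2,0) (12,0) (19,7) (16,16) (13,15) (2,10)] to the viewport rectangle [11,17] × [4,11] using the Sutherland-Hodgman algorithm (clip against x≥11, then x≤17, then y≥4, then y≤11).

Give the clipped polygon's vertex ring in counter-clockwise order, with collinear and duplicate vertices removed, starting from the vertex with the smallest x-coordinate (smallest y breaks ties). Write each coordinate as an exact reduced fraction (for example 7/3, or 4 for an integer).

1. After x ≥ 11: [(11,0) (12,0) (19,7) (16,16) (13,15) (11,155/11)]
2. After x ≤ 17: [(11,0) (12,0) (17,5) (17,13) (16,16) (13,15) (11,155/11)]
3. After y ≥ 4: [(11,4) (16,4) (17,5) (17,13) (16,16) (13,15) (11,155/11)]
4. After y ≤ 11: [(11,11) (11,4) (16,4) (17,5) (17,11)]
5. Canonical ring: [(11,4) (16,4) (17,5) (17,11) (11,11)]

Clipped polygon: [(11,4) (16,4) (17,5) (17,11) (11,11)]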